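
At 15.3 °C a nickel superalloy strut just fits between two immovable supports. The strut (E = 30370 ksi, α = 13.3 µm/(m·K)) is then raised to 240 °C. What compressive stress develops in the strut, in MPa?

626 MPa

E = 30370 ksi = 209.4 GPa.
ΔT = 224.7 K. Constrained thermal stress σ = E·α·ΔT = 209.4×10³ MPa × 13.3×10⁻⁶ × 224.7 = 626 MPa (compressive).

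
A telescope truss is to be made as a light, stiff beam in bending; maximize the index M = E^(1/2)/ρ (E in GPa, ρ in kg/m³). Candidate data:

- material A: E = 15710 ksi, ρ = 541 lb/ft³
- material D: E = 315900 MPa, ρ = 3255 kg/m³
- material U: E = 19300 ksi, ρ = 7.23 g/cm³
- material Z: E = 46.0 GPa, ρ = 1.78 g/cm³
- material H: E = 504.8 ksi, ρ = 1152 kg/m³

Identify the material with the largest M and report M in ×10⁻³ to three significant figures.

material D, M = 5.46×10⁻³

Convert each candidate to consistent units, then evaluate M:
  material A: E = 108.3 GPa, ρ = 8666 kg/m³
  material D: E = 315.9 GPa, ρ = 3255 kg/m³
  material U: E = 133.1 GPa, ρ = 7230 kg/m³
  material Z: E = 46.00 GPa, ρ = 1780 kg/m³
  material H: E = 3.480 GPa, ρ = 1152 kg/m³
  material D: M = 5.46×10⁻³
  material Z: M = 3.81×10⁻³
  material H: M = 1.62×10⁻³
  material U: M = 1.60×10⁻³
  material A: M = 1.20×10⁻³
The maximum is for material D.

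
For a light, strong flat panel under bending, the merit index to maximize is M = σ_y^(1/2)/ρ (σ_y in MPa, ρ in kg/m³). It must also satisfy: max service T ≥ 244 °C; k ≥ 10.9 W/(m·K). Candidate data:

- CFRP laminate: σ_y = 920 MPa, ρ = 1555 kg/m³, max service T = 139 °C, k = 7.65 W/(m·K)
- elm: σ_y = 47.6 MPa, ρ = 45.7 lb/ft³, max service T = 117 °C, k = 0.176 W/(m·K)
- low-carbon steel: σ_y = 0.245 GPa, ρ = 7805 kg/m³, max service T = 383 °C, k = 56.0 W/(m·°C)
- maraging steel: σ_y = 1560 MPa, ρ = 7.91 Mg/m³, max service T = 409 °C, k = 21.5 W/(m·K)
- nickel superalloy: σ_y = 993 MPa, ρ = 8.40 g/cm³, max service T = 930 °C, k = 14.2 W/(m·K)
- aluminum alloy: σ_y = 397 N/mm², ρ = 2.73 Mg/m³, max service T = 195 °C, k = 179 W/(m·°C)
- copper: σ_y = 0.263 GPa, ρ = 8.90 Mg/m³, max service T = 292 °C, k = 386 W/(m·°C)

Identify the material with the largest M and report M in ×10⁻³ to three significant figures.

maraging steel, M = 4.99×10⁻³

Screen on constraints: max service T ≥ 244 °C; k ≥ 10.9 W/(m·K). Survivors: low-carbon steel, maraging steel, nickel superalloy, copper.
Convert each candidate to consistent units, then evaluate M:
  low-carbon steel: σ_y = 245.0 MPa, ρ = 7805 kg/m³
  maraging steel: σ_y = 1560 MPa, ρ = 7910 kg/m³
  nickel superalloy: σ_y = 993.0 MPa, ρ = 8400 kg/m³
  copper: σ_y = 263.0 MPa, ρ = 8900 kg/m³
  maraging steel: M = 4.99×10⁻³
  nickel superalloy: M = 3.75×10⁻³
  low-carbon steel: M = 2.01×10⁻³
  copper: M = 1.82×10⁻³
The maximum is for maraging steel.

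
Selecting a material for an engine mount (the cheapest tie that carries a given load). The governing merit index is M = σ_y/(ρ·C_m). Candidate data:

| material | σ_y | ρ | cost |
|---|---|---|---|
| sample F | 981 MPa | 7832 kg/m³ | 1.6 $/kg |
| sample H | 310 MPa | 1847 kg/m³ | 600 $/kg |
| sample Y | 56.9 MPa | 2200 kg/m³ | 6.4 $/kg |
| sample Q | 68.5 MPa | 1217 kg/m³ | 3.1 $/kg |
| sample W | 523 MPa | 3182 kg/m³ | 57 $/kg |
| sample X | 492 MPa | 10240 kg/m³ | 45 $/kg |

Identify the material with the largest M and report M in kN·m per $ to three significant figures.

Evaluate M for each candidate:
  sample F: M = 78.3 kN·m per $
  sample Q: M = 18.2 kN·m per $
  sample Y: M = 4.04 kN·m per $
  sample W: M = 2.88 kN·m per $
  sample X: M = 1.07 kN·m per $
  sample H: M = 0.280 kN·m per $
Highest index: sample F.

sample F, M = 78.3 kN·m per $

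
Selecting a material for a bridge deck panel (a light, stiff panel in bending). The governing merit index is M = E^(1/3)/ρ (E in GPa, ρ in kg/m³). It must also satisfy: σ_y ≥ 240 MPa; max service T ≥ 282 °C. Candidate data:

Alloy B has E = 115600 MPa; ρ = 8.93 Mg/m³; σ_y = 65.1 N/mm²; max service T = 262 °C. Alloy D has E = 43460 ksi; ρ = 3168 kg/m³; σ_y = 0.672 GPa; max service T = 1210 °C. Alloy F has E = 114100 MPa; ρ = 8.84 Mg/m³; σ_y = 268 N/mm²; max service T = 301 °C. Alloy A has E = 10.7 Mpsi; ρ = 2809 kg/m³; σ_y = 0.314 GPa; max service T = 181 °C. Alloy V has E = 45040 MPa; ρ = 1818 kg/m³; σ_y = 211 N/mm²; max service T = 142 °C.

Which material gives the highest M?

alloy D

Screen on constraints: σ_y ≥ 240 MPa; max service T ≥ 282 °C. Survivors: alloy D, alloy F.
Putting every candidate on a common basis:
  alloy D: E = 299.6 GPa, ρ = 3168 kg/m³
  alloy F: E = 114.1 GPa, ρ = 8840 kg/m³
  alloy D: M = 2.11×10⁻³
  alloy F: M = 0.549×10⁻³
Alloy D ranks first.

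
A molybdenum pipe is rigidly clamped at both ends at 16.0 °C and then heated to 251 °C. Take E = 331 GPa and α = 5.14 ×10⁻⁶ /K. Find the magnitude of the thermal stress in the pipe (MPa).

ΔT = 235.0 K. Constrained thermal stress σ = E·α·ΔT = 331.0×10³ MPa × 5.14×10⁻⁶ × 235.0 = 400 MPa (compressive).

400 MPa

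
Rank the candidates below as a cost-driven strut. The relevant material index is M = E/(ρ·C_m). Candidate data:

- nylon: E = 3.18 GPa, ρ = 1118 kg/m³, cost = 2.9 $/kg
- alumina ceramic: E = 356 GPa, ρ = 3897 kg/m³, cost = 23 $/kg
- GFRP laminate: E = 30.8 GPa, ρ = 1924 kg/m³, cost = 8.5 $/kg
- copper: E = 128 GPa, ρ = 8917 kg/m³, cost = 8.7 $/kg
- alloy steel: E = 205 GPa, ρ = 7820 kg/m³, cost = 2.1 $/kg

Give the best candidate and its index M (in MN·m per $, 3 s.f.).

Computing M directly (units already consistent):
  alloy steel: M = 12.5 MN·m per $
  alumina ceramic: M = 3.97 MN·m per $
  GFRP laminate: M = 1.88 MN·m per $
  copper: M = 1.65 MN·m per $
  nylon: M = 0.981 MN·m per $
Alloy steel ranks first.

alloy steel, M = 12.5 MN·m per $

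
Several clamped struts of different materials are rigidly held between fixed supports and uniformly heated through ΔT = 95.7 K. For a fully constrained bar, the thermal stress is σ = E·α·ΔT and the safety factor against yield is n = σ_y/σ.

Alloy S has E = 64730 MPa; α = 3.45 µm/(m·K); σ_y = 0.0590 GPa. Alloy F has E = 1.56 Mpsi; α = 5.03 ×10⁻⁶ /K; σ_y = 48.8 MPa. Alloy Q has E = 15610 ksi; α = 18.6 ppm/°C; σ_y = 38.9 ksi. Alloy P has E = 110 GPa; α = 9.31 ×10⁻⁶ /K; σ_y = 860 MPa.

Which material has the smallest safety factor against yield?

In consistent units (E in GPa, α in ×10⁻⁶/K, σ_y in MPa):
  alloy S: E = 64.73, α = 3.45, σ_y = 59.00 → σ = 21.4 MPa, n = 2.76
  alloy F: E = 10.76, α = 5.03, σ_y = 48.80 → σ = 5.18 MPa, n = 9.43
  alloy Q: E = 107.6, α = 18.6, σ_y = 268.2 → σ = 192 MPa, n = 1.40
  alloy P: E = 110.0, α = 9.31, σ_y = 860.0 → σ = 98.0 MPa, n = 8.77
The minimum is alloy Q at n = 1.40.

alloy Q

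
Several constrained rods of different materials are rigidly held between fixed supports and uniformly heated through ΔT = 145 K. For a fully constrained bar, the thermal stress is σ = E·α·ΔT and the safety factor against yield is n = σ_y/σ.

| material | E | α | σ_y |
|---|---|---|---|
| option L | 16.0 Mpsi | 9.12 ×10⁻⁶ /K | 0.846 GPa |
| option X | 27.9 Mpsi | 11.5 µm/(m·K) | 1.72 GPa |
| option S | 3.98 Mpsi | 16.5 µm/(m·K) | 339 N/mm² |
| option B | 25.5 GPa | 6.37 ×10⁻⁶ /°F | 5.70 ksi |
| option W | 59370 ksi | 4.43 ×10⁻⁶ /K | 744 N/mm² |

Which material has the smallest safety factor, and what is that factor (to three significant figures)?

option B, n = 0.927

In consistent units (E in GPa, α in ×10⁻⁶/K, σ_y in MPa):
  option L: E = 110.3, α = 9.12, σ_y = 846.0 → σ = 146 MPa, n = 5.80
  option X: E = 192.4, α = 11.5, σ_y = 1720 → σ = 321 MPa, n = 5.36
  option S: E = 27.44, α = 16.5, σ_y = 339.0 → σ = 65.7 MPa, n = 5.16
  option B: E = 25.50, α = 11.5, σ_y = 39.30 → σ = 42.4 MPa, n = 0.927
  option W: E = 409.3, α = 4.43, σ_y = 744.0 → σ = 263 MPa, n = 2.83
The minimum is option B at n = 0.927.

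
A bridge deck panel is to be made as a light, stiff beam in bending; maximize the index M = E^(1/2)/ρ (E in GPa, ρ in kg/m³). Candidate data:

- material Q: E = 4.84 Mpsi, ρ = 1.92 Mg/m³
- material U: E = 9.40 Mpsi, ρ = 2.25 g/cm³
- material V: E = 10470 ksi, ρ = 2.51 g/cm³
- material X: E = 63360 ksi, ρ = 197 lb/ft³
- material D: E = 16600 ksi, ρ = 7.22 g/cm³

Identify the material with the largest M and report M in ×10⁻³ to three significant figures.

After converting to SI:
  material Q: E = 33.37 GPa, ρ = 1920 kg/m³
  material U: E = 64.81 GPa, ρ = 2250 kg/m³
  material V: E = 72.19 GPa, ρ = 2510 kg/m³
  material X: E = 436.9 GPa, ρ = 3156 kg/m³
  material D: E = 114.5 GPa, ρ = 7220 kg/m³
  material X: M = 6.62×10⁻³
  material U: M = 3.58×10⁻³
  material V: M = 3.39×10⁻³
  material Q: M = 3.01×10⁻³
  material D: M = 1.48×10⁻³
Material X has the largest M.

material X, M = 6.62×10⁻³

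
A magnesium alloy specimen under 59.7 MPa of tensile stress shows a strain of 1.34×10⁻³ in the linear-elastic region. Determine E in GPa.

E = σ/ε = 59.7 MPa / 1.34×10⁻³ = 44550 MPa = 44.6 GPa.

44.6 GPa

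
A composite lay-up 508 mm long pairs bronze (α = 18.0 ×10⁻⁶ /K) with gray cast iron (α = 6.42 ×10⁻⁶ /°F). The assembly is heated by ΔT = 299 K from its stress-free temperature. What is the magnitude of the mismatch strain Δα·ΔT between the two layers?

gray cast iron: α = 6.42×10⁻⁶/°F × 9/5 = 11.6×10⁻⁶/K.
Δα = |18.0 − 11.6|×10⁻⁶/K = 6.44×10⁻⁶/K.
Mismatch strain = Δα·ΔT = 6.44×10⁻⁶ × 299.0 = 1.93×10⁻³.

1.93×10⁻³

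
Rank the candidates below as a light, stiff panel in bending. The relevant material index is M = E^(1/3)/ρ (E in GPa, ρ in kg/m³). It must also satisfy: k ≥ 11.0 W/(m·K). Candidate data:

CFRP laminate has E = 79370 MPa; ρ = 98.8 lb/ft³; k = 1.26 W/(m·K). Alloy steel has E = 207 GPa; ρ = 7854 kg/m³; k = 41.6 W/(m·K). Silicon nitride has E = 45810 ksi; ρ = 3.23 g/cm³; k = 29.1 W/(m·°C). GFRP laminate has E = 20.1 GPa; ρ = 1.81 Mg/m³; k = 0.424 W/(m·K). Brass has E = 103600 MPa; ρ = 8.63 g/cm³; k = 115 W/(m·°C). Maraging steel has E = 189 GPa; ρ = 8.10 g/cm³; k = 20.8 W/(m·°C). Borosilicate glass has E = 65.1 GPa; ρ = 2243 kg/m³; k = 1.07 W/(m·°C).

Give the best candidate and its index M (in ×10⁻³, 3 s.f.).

Screen on constraints: k ≥ 11.0 W/(m·K). Survivors: alloy steel, silicon nitride, brass, maraging steel.
Putting every candidate on a common basis:
  alloy steel: E = 207.0 GPa, ρ = 7854 kg/m³
  silicon nitride: E = 315.8 GPa, ρ = 3230 kg/m³
  brass: E = 103.6 GPa, ρ = 8630 kg/m³
  maraging steel: E = 189.0 GPa, ρ = 8100 kg/m³
  silicon nitride: M = 2.11×10⁻³
  alloy steel: M = 0.753×10⁻³
  maraging steel: M = 0.708×10⁻³
  brass: M = 0.544×10⁻³
The maximum is for silicon nitride.

silicon nitride, M = 2.11×10⁻³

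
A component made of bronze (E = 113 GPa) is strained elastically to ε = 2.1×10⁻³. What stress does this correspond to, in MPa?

237 MPa

σ = E·ε = 113000 MPa × 2.1×10⁻³ = 237 MPa.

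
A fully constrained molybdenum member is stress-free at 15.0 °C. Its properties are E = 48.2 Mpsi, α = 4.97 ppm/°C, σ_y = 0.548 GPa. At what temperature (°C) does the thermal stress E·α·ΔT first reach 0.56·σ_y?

E = 48.2 Mpsi = 332.3 GPa.
σ_y = 0.548 GPa = 548.0 MPa.
E·α·ΔT = 306.9 MPa ⇒ ΔT = 306.9 / (332.3×10³ × 4.97×10⁻⁶) = 185.8 K.
T = 15.0 + 185.8 = 200.8 °C.

201 °C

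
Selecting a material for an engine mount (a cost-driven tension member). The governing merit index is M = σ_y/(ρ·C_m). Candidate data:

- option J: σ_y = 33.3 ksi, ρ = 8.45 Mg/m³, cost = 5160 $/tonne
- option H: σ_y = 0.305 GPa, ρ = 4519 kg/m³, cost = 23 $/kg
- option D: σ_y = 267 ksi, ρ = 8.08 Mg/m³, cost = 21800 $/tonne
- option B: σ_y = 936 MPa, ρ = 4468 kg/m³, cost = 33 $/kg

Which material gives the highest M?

option D

Putting every candidate on a common basis:
  option J: σ_y = 229.6 MPa, ρ = 8450 kg/m³, cost = 5.160 $/kg
  option H: σ_y = 305.0 MPa, ρ = 4519 kg/m³, cost = 23.00 $/kg
  option D: σ_y = 1841 MPa, ρ = 8080 kg/m³, cost = 21.80 $/kg
  option B: σ_y = 936.0 MPa, ρ = 4468 kg/m³, cost = 33.00 $/kg
  option D: M = 10.5 kN·m per $
  option B: M = 6.35 kN·m per $
  option J: M = 5.27 kN·m per $
  option H: M = 2.93 kN·m per $
Highest index: option D.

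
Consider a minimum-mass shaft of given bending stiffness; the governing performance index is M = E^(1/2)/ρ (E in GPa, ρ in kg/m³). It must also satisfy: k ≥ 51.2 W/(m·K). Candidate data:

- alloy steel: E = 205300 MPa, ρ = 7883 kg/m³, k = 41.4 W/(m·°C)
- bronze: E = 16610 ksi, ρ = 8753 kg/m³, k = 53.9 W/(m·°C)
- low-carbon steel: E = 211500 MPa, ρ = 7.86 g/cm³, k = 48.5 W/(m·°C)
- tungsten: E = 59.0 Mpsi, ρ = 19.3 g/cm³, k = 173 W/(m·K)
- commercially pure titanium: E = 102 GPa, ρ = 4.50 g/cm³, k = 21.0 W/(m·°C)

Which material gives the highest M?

Screen on constraints: k ≥ 51.2 W/(m·K). Survivors: bronze, tungsten.
After converting to SI:
  bronze: E = 114.5 GPa, ρ = 8753 kg/m³
  tungsten: E = 406.8 GPa, ρ = 19300 kg/m³
  bronze: M = 1.22×10⁻³
  tungsten: M = 1.05×10⁻³
Bronze has the largest M.

bronze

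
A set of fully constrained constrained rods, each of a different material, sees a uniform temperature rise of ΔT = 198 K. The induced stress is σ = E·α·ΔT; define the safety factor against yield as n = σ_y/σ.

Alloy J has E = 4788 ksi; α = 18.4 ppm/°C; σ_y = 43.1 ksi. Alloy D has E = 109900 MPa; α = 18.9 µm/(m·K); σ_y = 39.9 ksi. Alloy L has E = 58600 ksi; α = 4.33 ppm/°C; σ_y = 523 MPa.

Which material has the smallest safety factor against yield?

alloy D

Per material, after unit conversion:
  alloy J: E = 33.01, α = 18.4, σ_y = 297.2 → σ = 120 MPa, n = 2.47
  alloy D: E = 109.9, α = 18.9, σ_y = 275.1 → σ = 411 MPa, n = 0.669
  alloy L: E = 404.0, α = 4.33, σ_y = 523.0 → σ = 346 MPa, n = 1.51
Smallest n: alloy D with n = 0.669.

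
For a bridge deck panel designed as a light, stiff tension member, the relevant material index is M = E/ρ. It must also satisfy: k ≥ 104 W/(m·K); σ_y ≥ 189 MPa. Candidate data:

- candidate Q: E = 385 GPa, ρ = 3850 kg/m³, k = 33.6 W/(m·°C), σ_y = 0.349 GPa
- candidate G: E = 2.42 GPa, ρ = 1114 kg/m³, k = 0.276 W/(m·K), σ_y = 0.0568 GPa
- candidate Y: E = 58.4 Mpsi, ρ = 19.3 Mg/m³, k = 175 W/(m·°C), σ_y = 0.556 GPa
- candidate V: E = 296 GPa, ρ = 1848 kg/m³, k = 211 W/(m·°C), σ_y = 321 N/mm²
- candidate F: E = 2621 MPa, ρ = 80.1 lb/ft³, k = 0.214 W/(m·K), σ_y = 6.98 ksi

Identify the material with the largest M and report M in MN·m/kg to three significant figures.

Screen on constraints: k ≥ 104 W/(m·K); σ_y ≥ 189 MPa. Survivors: candidate Y, candidate V.
In SI units:
  candidate Y: E = 402.7 GPa, ρ = 19300 kg/m³
  candidate V: E = 296.0 GPa, ρ = 1848 kg/m³
  candidate V: M = 160 MN·m/kg
  candidate Y: M = 20.9 MN·m/kg
Highest index: candidate V.

candidate V, M = 160 MN·m/kg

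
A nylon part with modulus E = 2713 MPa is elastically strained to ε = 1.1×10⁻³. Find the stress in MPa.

2.98 MPa

E = 2713 MPa = 2.713 GPa.
σ = E·ε = 2713 MPa × 1.1×10⁻³ = 2.98 MPa.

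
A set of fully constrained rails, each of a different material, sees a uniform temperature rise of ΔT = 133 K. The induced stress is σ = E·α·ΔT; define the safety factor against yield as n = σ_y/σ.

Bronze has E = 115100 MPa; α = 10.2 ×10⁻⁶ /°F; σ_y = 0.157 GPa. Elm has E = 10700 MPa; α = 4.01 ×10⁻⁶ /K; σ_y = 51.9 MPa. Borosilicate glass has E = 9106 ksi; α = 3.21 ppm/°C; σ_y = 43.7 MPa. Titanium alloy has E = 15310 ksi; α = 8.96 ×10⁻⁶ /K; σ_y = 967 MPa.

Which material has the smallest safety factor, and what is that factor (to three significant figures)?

bronze, n = 0.559

In consistent units (E in GPa, α in ×10⁻⁶/K, σ_y in MPa):
  bronze: E = 115.1, α = 18.4, σ_y = 157.0 → σ = 281 MPa, n = 0.559
  elm: E = 10.70, α = 4.01, σ_y = 51.90 → σ = 5.71 MPa, n = 9.09
  borosilicate glass: E = 62.78, α = 3.21, σ_y = 43.70 → σ = 26.8 MPa, n = 1.63
  titanium alloy: E = 105.6, α = 8.96, σ_y = 967.0 → σ = 126 MPa, n = 7.69
Smallest n: bronze with n = 0.559.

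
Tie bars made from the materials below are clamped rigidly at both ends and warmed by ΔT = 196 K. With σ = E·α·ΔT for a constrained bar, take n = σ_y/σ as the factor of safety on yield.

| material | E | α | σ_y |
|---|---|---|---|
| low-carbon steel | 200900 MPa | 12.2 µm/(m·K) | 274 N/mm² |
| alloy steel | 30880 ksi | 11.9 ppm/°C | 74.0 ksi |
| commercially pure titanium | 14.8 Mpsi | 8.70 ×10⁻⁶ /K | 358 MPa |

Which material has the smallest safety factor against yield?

low-carbon steel

With everything in SI (GPa, ×10⁻⁶/K, MPa):
  low-carbon steel: E = 200.9, α = 12.2, σ_y = 274.0 → σ = 480 MPa, n = 0.570
  alloy steel: E = 212.9, α = 11.9, σ_y = 510.2 → σ = 497 MPa, n = 1.03
  commercially pure titanium: E = 102.0, α = 8.70, σ_y = 358.0 → σ = 174 MPa, n = 2.06
The minimum is low-carbon steel at n = 0.570.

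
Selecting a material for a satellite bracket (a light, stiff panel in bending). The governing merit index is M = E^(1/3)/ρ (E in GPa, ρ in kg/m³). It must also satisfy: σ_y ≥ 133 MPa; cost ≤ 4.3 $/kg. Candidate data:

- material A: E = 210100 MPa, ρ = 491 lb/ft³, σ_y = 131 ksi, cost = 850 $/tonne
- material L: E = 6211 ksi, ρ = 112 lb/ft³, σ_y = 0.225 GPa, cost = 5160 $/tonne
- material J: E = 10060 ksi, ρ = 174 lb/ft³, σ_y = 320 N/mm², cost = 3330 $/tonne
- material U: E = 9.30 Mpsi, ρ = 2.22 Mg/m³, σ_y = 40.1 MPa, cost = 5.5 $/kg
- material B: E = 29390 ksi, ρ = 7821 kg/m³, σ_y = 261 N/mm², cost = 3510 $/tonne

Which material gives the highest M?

Screen on constraints: σ_y ≥ 133 MPa; cost ≤ 4.3 $/kg. Survivors: material A, material J, material B.
Normalizing units and computing the index:
  material A: E = 210.1 GPa, ρ = 7865 kg/m³
  material J: E = 69.36 GPa, ρ = 2787 kg/m³
  material B: E = 202.6 GPa, ρ = 7821 kg/m³
  material J: M = 1.47×10⁻³
  material A: M = 0.756×10⁻³
  material B: M = 0.751×10⁻³
Material J ranks first.

material J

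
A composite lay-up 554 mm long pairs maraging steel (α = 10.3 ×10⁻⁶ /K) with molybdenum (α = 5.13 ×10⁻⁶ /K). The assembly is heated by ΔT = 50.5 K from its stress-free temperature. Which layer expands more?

α(maraging steel) = 10.3×10⁻⁶/K vs α(molybdenum) = 5.13×10⁻⁶/K.
Higher α expands more for the same ΔT: maraging steel.

maraging steel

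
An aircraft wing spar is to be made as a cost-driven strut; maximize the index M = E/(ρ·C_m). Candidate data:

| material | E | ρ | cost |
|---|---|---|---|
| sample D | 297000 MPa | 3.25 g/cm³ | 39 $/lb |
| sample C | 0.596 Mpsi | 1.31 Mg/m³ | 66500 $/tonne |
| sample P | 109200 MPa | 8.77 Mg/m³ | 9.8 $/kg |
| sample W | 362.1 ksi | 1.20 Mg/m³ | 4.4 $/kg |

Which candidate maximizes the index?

In SI units:
  sample D: E = 297.0 GPa, ρ = 3250 kg/m³, cost = 85.98 $/kg
  sample C: E = 4.109 GPa, ρ = 1310 kg/m³, cost = 66.50 $/kg
  sample P: E = 109.2 GPa, ρ = 8770 kg/m³, cost = 9.800 $/kg
  sample W: E = 2.497 GPa, ρ = 1200 kg/m³, cost = 4.400 $/kg
  sample P: M = 1.27 MN·m per $
  sample D: M = 1.06 MN·m per $
  sample W: M = 0.473 MN·m per $
  sample C: M = 0.0472 MN·m per $
Highest index: sample P.

sample P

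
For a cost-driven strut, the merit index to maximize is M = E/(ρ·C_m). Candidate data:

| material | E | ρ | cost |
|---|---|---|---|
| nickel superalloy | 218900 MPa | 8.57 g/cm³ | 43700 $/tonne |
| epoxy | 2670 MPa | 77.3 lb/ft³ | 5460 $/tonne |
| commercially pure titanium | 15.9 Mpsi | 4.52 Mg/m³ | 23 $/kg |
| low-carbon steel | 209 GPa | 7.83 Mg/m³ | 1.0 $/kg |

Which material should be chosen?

low-carbon steel

In SI units:
  nickel superalloy: E = 218.9 GPa, ρ = 8570 kg/m³, cost = 43.70 $/kg
  epoxy: E = 2.670 GPa, ρ = 1238 kg/m³, cost = 5.460 $/kg
  commercially pure titanium: E = 109.6 GPa, ρ = 4520 kg/m³, cost = 23.00 $/kg
  low-carbon steel: E = 209.0 GPa, ρ = 7830 kg/m³, cost = 1.000 $/kg
  low-carbon steel: M = 26.7 MN·m per $
  commercially pure titanium: M = 1.05 MN·m per $
  nickel superalloy: M = 0.584 MN·m per $
  epoxy: M = 0.395 MN·m per $
The maximum is for low-carbon steel.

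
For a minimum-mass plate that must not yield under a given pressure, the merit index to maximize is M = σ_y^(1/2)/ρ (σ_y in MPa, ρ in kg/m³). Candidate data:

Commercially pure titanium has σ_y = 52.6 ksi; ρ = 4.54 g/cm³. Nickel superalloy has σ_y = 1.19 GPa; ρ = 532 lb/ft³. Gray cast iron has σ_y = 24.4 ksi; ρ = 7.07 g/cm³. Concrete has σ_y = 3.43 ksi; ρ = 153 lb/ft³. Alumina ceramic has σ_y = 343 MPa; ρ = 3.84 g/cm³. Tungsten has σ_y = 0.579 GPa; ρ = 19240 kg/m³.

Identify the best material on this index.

After converting to SI:
  commercially pure titanium: σ_y = 362.7 MPa, ρ = 4540 kg/m³
  nickel superalloy: σ_y = 1190 MPa, ρ = 8522 kg/m³
  gray cast iron: σ_y = 168.2 MPa, ρ = 7070 kg/m³
  concrete: σ_y = 23.65 MPa, ρ = 2451 kg/m³
  alumina ceramic: σ_y = 343.0 MPa, ρ = 3840 kg/m³
  tungsten: σ_y = 579.0 MPa, ρ = 19240 kg/m³
  alumina ceramic: M = 4.82×10⁻³
  commercially pure titanium: M = 4.19×10⁻³
  nickel superalloy: M = 4.05×10⁻³
  concrete: M = 1.98×10⁻³
  gray cast iron: M = 1.83×10⁻³
  tungsten: M = 1.25×10⁻³
Alumina ceramic ranks first.

alumina ceramic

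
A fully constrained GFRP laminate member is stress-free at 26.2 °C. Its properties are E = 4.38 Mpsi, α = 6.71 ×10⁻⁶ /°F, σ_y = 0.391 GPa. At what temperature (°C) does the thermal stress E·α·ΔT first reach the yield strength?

1100 °C

E = 4.38 Mpsi = 30.20 GPa.
α = 6.71×10⁻⁶/°F × 9/5 = 12.1×10⁻⁶/K.
σ_y = 0.391 GPa = 391.0 MPa.
E·α·ΔT = 391.0 MPa ⇒ ΔT = 391.0 / (30.20×10³ × 12.1×10⁻⁶) = 1072 K.
T = 26.2 + 1072 = 1098 °C.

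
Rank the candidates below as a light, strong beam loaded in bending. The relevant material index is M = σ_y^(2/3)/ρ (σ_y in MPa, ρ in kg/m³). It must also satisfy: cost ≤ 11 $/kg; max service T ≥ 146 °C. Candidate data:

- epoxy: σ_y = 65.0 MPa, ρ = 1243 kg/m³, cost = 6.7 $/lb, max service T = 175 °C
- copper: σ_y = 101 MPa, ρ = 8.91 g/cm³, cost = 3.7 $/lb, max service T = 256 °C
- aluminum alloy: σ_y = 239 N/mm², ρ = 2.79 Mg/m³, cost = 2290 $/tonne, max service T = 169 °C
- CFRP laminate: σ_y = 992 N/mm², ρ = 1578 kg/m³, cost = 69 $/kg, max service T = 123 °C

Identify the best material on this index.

Screen on constraints: cost ≤ 11 $/kg; max service T ≥ 146 °C. Survivors: copper, aluminum alloy.
In SI units:
  copper: σ_y = 101.0 MPa, ρ = 8910 kg/m³
  aluminum alloy: σ_y = 239.0 MPa, ρ = 2790 kg/m³
  aluminum alloy: M = 13.8×10⁻³
  copper: M = 2.43×10⁻³
Highest index: aluminum alloy.

aluminum alloy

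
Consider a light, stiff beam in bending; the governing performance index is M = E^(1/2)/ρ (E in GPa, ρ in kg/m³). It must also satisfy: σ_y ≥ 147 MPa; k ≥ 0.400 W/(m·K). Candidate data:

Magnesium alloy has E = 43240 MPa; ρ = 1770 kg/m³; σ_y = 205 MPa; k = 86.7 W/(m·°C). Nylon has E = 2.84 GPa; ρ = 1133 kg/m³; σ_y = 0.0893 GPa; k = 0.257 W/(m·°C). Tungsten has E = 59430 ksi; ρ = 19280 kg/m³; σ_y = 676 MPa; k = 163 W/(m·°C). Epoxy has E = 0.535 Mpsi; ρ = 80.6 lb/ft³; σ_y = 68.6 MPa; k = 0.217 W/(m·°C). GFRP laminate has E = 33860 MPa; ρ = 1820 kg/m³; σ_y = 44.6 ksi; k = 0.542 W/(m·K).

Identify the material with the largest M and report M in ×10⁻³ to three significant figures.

magnesium alloy, M = 3.72×10⁻³

Screen on constraints: σ_y ≥ 147 MPa; k ≥ 0.400 W/(m·K). Survivors: magnesium alloy, tungsten, GFRP laminate.
After converting to SI:
  magnesium alloy: E = 43.24 GPa, ρ = 1770 kg/m³
  tungsten: E = 409.8 GPa, ρ = 19280 kg/m³
  GFRP laminate: E = 33.86 GPa, ρ = 1820 kg/m³
  magnesium alloy: M = 3.72×10⁻³
  GFRP laminate: M = 3.20×10⁻³
  tungsten: M = 1.05×10⁻³
Highest index: magnesium alloy.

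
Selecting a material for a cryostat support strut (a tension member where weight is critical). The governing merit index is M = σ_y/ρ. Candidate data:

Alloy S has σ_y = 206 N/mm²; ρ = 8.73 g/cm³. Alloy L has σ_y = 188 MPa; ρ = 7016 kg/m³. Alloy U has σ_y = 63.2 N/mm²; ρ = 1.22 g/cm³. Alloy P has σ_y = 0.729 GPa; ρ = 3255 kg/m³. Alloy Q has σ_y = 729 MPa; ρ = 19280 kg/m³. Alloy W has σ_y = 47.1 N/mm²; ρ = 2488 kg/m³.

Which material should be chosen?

After converting to SI:
  alloy S: σ_y = 206.0 MPa, ρ = 8730 kg/m³
  alloy L: σ_y = 188.0 MPa, ρ = 7016 kg/m³
  alloy U: σ_y = 63.20 MPa, ρ = 1220 kg/m³
  alloy P: σ_y = 729.0 MPa, ρ = 3255 kg/m³
  alloy Q: σ_y = 729.0 MPa, ρ = 19280 kg/m³
  alloy W: σ_y = 47.10 MPa, ρ = 2488 kg/m³
  alloy P: M = 224 kN·m/kg
  alloy U: M = 51.8 kN·m/kg
  alloy Q: M = 37.8 kN·m/kg
  alloy L: M = 26.8 kN·m/kg
  alloy S: M = 23.6 kN·m/kg
  alloy W: M = 18.9 kN·m/kg
Alloy P ranks first.

alloy P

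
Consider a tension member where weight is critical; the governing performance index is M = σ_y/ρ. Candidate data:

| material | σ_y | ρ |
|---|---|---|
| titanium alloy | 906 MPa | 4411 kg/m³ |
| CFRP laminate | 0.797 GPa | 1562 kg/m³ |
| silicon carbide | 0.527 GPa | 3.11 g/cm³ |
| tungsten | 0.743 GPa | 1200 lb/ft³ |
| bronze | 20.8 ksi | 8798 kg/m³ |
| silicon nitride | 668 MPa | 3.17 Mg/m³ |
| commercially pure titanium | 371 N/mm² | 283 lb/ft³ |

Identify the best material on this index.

CFRP laminate

In SI units:
  titanium alloy: σ_y = 906.0 MPa, ρ = 4411 kg/m³
  CFRP laminate: σ_y = 797.0 MPa, ρ = 1562 kg/m³
  silicon carbide: σ_y = 527.0 MPa, ρ = 3110 kg/m³
  tungsten: σ_y = 743.0 MPa, ρ = 19220 kg/m³
  bronze: σ_y = 143.4 MPa, ρ = 8798 kg/m³
  silicon nitride: σ_y = 668.0 MPa, ρ = 3170 kg/m³
  commercially pure titanium: σ_y = 371.0 MPa, ρ = 4533 kg/m³
  CFRP laminate: M = 510 kN·m/kg
  silicon nitride: M = 211 kN·m/kg
  titanium alloy: M = 205 kN·m/kg
  silicon carbide: M = 169 kN·m/kg
  commercially pure titanium: M = 81.8 kN·m/kg
  tungsten: M = 38.7 kN·m/kg
  bronze: M = 16.3 kN·m/kg
The maximum is for CFRP laminate.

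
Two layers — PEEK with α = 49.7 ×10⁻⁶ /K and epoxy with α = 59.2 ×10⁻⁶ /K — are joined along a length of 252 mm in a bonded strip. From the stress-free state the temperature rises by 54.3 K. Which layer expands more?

epoxy

α(PEEK) = 49.7×10⁻⁶/K vs α(epoxy) = 59.2×10⁻⁶/K.
Higher α expands more for the same ΔT: epoxy.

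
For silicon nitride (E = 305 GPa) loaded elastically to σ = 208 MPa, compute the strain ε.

6.82×10⁻⁴

ε = σ/E = 208 / 305000 = 6.82×10⁻⁴.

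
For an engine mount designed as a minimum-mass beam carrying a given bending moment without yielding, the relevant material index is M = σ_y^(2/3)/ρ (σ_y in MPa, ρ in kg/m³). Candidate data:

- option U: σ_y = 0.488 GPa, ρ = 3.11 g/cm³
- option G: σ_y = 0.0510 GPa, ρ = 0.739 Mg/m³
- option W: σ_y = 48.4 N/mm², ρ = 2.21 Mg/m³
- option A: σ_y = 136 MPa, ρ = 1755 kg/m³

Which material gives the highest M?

In SI units:
  option U: σ_y = 488.0 MPa, ρ = 3110 kg/m³
  option G: σ_y = 51.00 MPa, ρ = 739.0 kg/m³
  option W: σ_y = 48.40 MPa, ρ = 2210 kg/m³
  option A: σ_y = 136.0 MPa, ρ = 1755 kg/m³
  option U: M = 19.9×10⁻³
  option G: M = 18.6×10⁻³
  option A: M = 15.1×10⁻³
  option W: M = 6.01×10⁻³
Highest index: option U.

option U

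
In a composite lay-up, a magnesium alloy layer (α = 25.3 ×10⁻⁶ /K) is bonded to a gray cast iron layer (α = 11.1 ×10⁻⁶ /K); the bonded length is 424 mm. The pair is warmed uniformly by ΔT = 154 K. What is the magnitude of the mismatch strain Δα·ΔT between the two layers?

Δα = |25.3 − 11.1|×10⁻⁶/K = 14.2×10⁻⁶/K.
Mismatch strain = Δα·ΔT = 14.2×10⁻⁶ × 154.0 = 2.19×10⁻³.

2.19×10⁻³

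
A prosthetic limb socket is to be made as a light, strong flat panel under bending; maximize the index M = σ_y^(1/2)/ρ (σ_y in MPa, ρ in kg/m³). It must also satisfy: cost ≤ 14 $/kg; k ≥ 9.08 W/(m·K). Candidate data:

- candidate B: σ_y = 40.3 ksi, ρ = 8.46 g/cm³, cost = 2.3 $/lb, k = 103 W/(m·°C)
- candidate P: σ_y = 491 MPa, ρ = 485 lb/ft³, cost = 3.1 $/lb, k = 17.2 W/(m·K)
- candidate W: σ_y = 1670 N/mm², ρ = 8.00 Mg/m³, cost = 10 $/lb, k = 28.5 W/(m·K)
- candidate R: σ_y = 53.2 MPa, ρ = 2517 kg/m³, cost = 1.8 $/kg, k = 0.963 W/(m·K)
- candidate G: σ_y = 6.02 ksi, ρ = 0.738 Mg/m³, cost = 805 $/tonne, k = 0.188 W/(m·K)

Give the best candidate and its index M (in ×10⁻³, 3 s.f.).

Screen on constraints: cost ≤ 14 $/kg; k ≥ 9.08 W/(m·K). Survivors: candidate B, candidate P.
Putting every candidate on a common basis:
  candidate B: σ_y = 277.9 MPa, ρ = 8460 kg/m³
  candidate P: σ_y = 491.0 MPa, ρ = 7769 kg/m³
  candidate P: M = 2.85×10⁻³
  candidate B: M = 1.97×10⁻³
Candidate P has the largest M.

candidate P, M = 2.85×10⁻³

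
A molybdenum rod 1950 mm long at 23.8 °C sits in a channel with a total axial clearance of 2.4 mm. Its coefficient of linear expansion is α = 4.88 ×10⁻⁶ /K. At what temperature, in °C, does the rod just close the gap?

α·L₀·ΔT = 2.4 mm ⇒ ΔT = 2.4 / (4.88×10⁻⁶ × 1950.0) = 252.2 K.
T = 23.8 + 252.2 = 276.0 °C.

276 °C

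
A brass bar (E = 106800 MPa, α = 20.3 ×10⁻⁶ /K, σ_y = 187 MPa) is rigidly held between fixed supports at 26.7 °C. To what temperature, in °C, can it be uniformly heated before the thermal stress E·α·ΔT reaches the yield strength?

113 °C

E = 106800 MPa = 106.8 GPa.
E·α·ΔT = 187.0 MPa ⇒ ΔT = 187.0 / (106.8×10³ × 20.3×10⁻⁶) = 86.25 K.
T = 26.7 + 86.25 = 113.0 °C.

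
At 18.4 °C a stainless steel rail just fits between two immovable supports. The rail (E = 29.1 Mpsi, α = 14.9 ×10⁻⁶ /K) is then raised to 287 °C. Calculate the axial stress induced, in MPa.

E = 29.1 Mpsi = 200.6 GPa.
ΔT = 268.6 K. Constrained thermal stress σ = E·α·ΔT = 200.6×10³ MPa × 14.9×10⁻⁶ × 268.6 = 803 MPa (compressive).

803 MPa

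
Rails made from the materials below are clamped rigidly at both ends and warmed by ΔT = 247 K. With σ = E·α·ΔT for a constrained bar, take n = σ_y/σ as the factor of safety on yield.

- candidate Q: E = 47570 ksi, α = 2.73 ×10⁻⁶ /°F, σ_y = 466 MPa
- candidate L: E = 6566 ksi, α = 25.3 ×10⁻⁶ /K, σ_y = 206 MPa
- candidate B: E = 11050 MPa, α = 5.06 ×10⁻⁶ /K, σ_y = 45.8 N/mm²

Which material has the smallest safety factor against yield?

Per material, after unit conversion:
  candidate Q: E = 328.0, α = 4.91, σ_y = 466.0 → σ = 398 MPa, n = 1.17
  candidate L: E = 45.27, α = 25.3, σ_y = 206.0 → σ = 283 MPa, n = 0.728
  candidate B: E = 11.05, α = 5.06, σ_y = 45.80 → σ = 13.8 MPa, n = 3.32
The minimum is candidate L at n = 0.728.

candidate L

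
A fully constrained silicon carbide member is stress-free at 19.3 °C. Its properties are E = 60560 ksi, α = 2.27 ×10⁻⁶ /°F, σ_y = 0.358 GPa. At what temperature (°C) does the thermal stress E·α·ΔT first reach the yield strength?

E = 60560 ksi = 417.5 GPa.
α = 2.27×10⁻⁶/°F × 9/5 = 4.09×10⁻⁶/K.
σ_y = 0.358 GPa = 358.0 MPa.
E·α·ΔT = 358.0 MPa ⇒ ΔT = 358.0 / (417.5×10³ × 4.09×10⁻⁶) = 209.8 K.
T = 19.3 + 209.8 = 229.1 °C.

229 °C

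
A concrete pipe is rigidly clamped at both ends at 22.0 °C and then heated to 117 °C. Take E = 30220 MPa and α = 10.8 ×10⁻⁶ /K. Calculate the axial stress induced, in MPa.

E = 30220 MPa = 30.22 GPa.
ΔT = 95.00 K. Constrained thermal stress σ = E·α·ΔT = 30.22×10³ MPa × 10.8×10⁻⁶ × 95.00 = 31.0 MPa (compressive).

31.0 MPa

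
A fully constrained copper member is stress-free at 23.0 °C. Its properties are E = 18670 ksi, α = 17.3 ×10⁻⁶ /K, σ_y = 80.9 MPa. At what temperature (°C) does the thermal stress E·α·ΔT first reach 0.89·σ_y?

55.3 °C

E = 18670 ksi = 128.7 GPa.
E·α·ΔT = 72.00 MPa ⇒ ΔT = 72.00 / (128.7×10³ × 17.3×10⁻⁶) = 32.33 K.
T = 23.0 + 32.33 = 55.33 °C.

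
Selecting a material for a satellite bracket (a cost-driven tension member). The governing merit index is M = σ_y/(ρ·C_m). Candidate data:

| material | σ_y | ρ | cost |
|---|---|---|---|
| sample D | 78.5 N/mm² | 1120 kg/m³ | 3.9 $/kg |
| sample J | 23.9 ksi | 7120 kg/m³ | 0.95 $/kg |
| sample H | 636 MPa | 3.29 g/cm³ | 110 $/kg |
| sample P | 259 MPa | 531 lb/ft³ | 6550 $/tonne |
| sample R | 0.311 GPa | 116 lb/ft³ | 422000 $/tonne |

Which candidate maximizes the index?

sample J

In SI units:
  sample D: σ_y = 78.50 MPa, ρ = 1120 kg/m³, cost = 3.900 $/kg
  sample J: σ_y = 164.8 MPa, ρ = 7120 kg/m³, cost = 0.9500 $/kg
  sample H: σ_y = 636.0 MPa, ρ = 3290 kg/m³, cost = 110.0 $/kg
  sample P: σ_y = 259.0 MPa, ρ = 8506 kg/m³, cost = 6.550 $/kg
  sample R: σ_y = 311.0 MPa, ρ = 1858 kg/m³, cost = 422.0 $/kg
  sample J: M = 24.4 kN·m per $
  sample D: M = 18.0 kN·m per $
  sample P: M = 4.65 kN·m per $
  sample H: M = 1.76 kN·m per $
  sample R: M = 0.397 kN·m per $
Highest index: sample J.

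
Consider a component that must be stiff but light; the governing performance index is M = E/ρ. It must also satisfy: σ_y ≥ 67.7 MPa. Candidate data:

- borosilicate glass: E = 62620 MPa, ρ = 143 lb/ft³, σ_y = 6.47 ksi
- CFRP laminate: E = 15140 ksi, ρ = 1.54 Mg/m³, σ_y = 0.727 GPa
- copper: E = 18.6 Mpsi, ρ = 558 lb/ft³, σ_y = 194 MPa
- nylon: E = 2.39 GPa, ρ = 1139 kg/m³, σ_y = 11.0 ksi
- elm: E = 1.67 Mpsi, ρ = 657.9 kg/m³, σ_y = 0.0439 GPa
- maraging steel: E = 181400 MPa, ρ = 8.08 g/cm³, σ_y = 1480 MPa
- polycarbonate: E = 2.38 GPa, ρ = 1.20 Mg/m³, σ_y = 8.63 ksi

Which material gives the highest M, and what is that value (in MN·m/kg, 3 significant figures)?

Screen on constraints: σ_y ≥ 67.7 MPa. Survivors: CFRP laminate, copper, nylon, maraging steel.
Convert each candidate to consistent units, then evaluate M:
  CFRP laminate: E = 104.4 GPa, ρ = 1540 kg/m³
  copper: E = 128.2 GPa, ρ = 8938 kg/m³
  nylon: E = 2.390 GPa, ρ = 1139 kg/m³
  maraging steel: E = 181.4 GPa, ρ = 8080 kg/m³
  CFRP laminate: M = 67.8 MN·m/kg
  maraging steel: M = 22.5 MN·m/kg
  copper: M = 14.3 MN·m/kg
  nylon: M = 2.10 MN·m/kg
CFRP laminate ranks first.

CFRP laminate, M = 67.8 MN·m/kg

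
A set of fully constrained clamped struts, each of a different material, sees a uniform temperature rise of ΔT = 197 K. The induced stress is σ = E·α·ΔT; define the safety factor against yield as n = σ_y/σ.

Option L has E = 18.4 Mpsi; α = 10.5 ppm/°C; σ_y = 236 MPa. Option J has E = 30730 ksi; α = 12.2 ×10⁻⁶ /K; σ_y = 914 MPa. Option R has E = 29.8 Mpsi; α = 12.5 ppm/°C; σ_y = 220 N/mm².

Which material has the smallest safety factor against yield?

option R

In consistent units (E in GPa, α in ×10⁻⁶/K, σ_y in MPa):
  option L: E = 126.9, α = 10.5, σ_y = 236.0 → σ = 262 MPa, n = 0.899
  option J: E = 211.9, α = 12.2, σ_y = 914.0 → σ = 509 MPa, n = 1.79
  option R: E = 205.5, α = 12.5, σ_y = 220.0 → σ = 506 MPa, n = 0.435
The minimum is option R at n = 0.435.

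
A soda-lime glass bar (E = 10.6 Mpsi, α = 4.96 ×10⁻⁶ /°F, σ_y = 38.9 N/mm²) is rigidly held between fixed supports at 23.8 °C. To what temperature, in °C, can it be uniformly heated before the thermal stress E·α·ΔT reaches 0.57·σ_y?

E = 10.6 Mpsi = 73.08 GPa.
α = 4.96×10⁻⁶/°F × 9/5 = 8.93×10⁻⁶/K.
σ_y = 38.9 N/mm² = 38.90 MPa.
E·α·ΔT = 22.17 MPa ⇒ ΔT = 22.17 / (73.08×10³ × 8.93×10⁻⁶) = 33.98 K.
T = 23.8 + 33.98 = 57.78 °C.

57.8 °C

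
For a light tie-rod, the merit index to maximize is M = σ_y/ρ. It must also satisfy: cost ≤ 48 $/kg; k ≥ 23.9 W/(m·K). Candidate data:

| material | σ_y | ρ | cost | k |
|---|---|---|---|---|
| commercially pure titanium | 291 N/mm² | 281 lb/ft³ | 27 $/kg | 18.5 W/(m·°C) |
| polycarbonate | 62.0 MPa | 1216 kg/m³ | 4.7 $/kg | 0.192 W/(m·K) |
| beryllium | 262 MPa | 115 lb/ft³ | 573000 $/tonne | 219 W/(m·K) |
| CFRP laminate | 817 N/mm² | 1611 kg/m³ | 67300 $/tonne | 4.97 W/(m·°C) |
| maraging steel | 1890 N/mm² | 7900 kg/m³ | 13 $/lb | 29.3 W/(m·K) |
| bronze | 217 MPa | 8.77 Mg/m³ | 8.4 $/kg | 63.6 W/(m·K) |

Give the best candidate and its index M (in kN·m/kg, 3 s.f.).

maraging steel, M = 239 kN·m/kg

Screen on constraints: cost ≤ 48 $/kg; k ≥ 23.9 W/(m·K). Survivors: maraging steel, bronze.
In SI units:
  maraging steel: σ_y = 1890 MPa, ρ = 7900 kg/m³
  bronze: σ_y = 217.0 MPa, ρ = 8770 kg/m³
  maraging steel: M = 239 kN·m/kg
  bronze: M = 24.7 kN·m/kg
The maximum is for maraging steel.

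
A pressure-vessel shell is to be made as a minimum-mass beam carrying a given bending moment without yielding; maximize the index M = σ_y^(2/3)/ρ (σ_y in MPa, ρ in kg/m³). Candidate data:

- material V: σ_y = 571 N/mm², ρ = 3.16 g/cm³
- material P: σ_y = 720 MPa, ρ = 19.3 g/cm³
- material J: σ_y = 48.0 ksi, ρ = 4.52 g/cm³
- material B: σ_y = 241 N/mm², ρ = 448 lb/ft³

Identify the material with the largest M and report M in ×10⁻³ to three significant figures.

material V, M = 21.8×10⁻³

After converting to SI:
  material V: σ_y = 571.0 MPa, ρ = 3160 kg/m³
  material P: σ_y = 720.0 MPa, ρ = 19300 kg/m³
  material J: σ_y = 330.9 MPa, ρ = 4520 kg/m³
  material B: σ_y = 241.0 MPa, ρ = 7176 kg/m³
  material V: M = 21.8×10⁻³
  material J: M = 10.6×10⁻³
  material B: M = 5.40×10⁻³
  material P: M = 4.16×10⁻³
Highest index: material V.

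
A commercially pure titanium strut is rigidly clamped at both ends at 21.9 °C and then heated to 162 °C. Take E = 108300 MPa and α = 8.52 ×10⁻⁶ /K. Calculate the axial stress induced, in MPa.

E = 108300 MPa = 108.3 GPa.
ΔT = 140.1 K. Constrained thermal stress σ = E·α·ΔT = 108.3×10³ MPa × 8.52×10⁻⁶ × 140.1 = 129 MPa (compressive).

129 MPa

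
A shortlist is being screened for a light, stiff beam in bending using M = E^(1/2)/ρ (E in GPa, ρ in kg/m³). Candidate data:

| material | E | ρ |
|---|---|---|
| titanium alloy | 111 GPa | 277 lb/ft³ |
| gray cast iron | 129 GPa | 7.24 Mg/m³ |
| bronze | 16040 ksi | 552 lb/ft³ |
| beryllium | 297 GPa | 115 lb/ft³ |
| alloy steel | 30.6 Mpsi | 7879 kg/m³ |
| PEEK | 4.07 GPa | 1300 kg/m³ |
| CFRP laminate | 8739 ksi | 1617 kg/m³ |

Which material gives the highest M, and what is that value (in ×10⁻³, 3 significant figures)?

beryllium, M = 9.36×10⁻³

After converting to SI:
  titanium alloy: E = 111.0 GPa, ρ = 4437 kg/m³
  gray cast iron: E = 129.0 GPa, ρ = 7240 kg/m³
  bronze: E = 110.6 GPa, ρ = 8842 kg/m³
  beryllium: E = 297.0 GPa, ρ = 1842 kg/m³
  alloy steel: E = 211.0 GPa, ρ = 7879 kg/m³
  PEEK: E = 4.070 GPa, ρ = 1300 kg/m³
  CFRP laminate: E = 60.25 GPa, ρ = 1617 kg/m³
  beryllium: M = 9.36×10⁻³
  CFRP laminate: M = 4.80×10⁻³
  titanium alloy: M = 2.37×10⁻³
  alloy steel: M = 1.84×10⁻³
  gray cast iron: M = 1.57×10⁻³
  PEEK: M = 1.55×10⁻³
  bronze: M = 1.19×10⁻³
Beryllium has the largest M.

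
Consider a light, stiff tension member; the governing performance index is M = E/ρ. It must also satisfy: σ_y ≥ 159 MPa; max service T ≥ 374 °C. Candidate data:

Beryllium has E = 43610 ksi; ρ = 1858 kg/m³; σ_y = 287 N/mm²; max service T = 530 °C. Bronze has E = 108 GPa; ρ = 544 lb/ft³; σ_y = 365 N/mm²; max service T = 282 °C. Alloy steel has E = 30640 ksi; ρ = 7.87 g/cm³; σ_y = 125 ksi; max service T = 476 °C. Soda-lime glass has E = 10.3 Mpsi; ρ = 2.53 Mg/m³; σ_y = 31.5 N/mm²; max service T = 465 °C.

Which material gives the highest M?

beryllium

Screen on constraints: σ_y ≥ 159 MPa; max service T ≥ 374 °C. Survivors: beryllium, alloy steel.
Convert each candidate to consistent units, then evaluate M:
  beryllium: E = 300.7 GPa, ρ = 1858 kg/m³
  alloy steel: E = 211.3 GPa, ρ = 7870 kg/m³
  beryllium: M = 162 MN·m/kg
  alloy steel: M = 26.8 MN·m/kg
Beryllium has the largest M.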